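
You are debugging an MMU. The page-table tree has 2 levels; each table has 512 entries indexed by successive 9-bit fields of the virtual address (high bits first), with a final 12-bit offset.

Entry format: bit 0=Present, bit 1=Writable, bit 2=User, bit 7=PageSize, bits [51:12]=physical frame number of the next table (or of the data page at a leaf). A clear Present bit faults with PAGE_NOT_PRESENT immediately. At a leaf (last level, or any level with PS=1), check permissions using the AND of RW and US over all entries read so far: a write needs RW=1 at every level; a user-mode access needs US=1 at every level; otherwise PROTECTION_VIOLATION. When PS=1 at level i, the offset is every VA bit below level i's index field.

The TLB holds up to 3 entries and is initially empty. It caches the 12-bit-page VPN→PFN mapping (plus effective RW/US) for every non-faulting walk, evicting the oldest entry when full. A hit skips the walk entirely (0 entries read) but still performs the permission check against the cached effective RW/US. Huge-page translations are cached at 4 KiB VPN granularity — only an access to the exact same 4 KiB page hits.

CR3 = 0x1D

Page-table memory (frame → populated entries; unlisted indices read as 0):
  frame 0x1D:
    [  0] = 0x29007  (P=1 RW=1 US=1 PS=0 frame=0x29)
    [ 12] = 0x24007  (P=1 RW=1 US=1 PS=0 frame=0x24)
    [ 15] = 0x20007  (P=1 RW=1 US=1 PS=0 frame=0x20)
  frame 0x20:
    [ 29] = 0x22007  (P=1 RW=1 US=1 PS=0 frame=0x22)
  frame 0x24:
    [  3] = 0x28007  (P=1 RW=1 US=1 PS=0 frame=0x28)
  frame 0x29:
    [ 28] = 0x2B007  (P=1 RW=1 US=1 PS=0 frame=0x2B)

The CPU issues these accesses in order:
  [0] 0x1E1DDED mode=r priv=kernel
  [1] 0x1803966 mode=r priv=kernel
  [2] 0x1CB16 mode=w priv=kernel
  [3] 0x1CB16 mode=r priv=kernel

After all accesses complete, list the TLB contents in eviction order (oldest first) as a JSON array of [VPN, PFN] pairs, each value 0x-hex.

Per-access translation:
#0 VA=0x1E1DDED (r,kernel):
  L0: frame=0x1D idx=15 entry=0x20007 [P=1 RW=1 US=1 PS=0]
  L1: frame=0x20 idx=29 entry=0x22007 [P=1 RW=1 US=1 PS=0]
  → PA=0x22DED  (2 entries read)
#1 VA=0x1803966 (r,kernel):
  L0: frame=0x1D idx=12 entry=0x24007 [P=1 RW=1 US=1 PS=0]
  L1: frame=0x24 idx=3 entry=0x28007 [P=1 RW=1 US=1 PS=0]
  → PA=0x28966  (2 entries read)
#2 VA=0x1CB16 (w,kernel):
  L0: frame=0x1D idx=0 entry=0x29007 [P=1 RW=1 US=1 PS=0]
  L1: frame=0x29 idx=28 entry=0x2B007 [P=1 RW=1 US=1 PS=0]
  → PA=0x2BB16  (2 entries read)
#3 VA=0x1CB16 (r,kernel):
  TLB hit vpn=0x1C → PA=0x2BB16

TLB: [["0x1E1D", "0x22"], ["0x1803", "0x28"], ["0x1C", "0x2B"]]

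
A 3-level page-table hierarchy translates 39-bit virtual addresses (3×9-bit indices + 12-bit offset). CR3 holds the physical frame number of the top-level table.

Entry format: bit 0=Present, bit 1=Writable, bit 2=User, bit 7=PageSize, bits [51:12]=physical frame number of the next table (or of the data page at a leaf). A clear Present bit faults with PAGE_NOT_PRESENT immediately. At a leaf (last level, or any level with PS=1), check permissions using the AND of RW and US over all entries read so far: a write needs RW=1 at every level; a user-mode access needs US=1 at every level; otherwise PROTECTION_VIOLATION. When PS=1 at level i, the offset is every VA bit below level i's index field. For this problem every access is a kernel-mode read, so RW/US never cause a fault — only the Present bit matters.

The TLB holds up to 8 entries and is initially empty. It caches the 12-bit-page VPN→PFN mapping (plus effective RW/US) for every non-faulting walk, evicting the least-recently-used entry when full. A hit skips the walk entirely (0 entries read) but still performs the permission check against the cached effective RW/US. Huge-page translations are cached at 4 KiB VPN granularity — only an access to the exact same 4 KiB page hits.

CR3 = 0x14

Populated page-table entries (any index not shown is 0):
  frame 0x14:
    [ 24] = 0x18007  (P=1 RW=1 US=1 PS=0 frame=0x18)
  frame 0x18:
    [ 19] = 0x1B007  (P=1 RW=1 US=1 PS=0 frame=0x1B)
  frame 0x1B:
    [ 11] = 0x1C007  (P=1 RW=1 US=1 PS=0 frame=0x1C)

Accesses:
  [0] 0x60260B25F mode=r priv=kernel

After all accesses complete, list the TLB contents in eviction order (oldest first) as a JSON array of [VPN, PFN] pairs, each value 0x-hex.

Per-access translation:
#0 VA=0x60260B25F (r,kernel):
  lvl0: tbl 0x14, slot 24 ⇒ 0x18007 (P1/RW1/US1/PS0)
  lvl1: tbl 0x18, slot 19 ⇒ 0x1B007 (P1/RW1/US1/PS0)
  lvl2: tbl 0x1B, slot 11 ⇒ 0x1C007 (P1/RW1/US1/PS0)
  → PA=0x1C25F  (3 entries read)

TLB: [["0x60260B", "0x1C"]]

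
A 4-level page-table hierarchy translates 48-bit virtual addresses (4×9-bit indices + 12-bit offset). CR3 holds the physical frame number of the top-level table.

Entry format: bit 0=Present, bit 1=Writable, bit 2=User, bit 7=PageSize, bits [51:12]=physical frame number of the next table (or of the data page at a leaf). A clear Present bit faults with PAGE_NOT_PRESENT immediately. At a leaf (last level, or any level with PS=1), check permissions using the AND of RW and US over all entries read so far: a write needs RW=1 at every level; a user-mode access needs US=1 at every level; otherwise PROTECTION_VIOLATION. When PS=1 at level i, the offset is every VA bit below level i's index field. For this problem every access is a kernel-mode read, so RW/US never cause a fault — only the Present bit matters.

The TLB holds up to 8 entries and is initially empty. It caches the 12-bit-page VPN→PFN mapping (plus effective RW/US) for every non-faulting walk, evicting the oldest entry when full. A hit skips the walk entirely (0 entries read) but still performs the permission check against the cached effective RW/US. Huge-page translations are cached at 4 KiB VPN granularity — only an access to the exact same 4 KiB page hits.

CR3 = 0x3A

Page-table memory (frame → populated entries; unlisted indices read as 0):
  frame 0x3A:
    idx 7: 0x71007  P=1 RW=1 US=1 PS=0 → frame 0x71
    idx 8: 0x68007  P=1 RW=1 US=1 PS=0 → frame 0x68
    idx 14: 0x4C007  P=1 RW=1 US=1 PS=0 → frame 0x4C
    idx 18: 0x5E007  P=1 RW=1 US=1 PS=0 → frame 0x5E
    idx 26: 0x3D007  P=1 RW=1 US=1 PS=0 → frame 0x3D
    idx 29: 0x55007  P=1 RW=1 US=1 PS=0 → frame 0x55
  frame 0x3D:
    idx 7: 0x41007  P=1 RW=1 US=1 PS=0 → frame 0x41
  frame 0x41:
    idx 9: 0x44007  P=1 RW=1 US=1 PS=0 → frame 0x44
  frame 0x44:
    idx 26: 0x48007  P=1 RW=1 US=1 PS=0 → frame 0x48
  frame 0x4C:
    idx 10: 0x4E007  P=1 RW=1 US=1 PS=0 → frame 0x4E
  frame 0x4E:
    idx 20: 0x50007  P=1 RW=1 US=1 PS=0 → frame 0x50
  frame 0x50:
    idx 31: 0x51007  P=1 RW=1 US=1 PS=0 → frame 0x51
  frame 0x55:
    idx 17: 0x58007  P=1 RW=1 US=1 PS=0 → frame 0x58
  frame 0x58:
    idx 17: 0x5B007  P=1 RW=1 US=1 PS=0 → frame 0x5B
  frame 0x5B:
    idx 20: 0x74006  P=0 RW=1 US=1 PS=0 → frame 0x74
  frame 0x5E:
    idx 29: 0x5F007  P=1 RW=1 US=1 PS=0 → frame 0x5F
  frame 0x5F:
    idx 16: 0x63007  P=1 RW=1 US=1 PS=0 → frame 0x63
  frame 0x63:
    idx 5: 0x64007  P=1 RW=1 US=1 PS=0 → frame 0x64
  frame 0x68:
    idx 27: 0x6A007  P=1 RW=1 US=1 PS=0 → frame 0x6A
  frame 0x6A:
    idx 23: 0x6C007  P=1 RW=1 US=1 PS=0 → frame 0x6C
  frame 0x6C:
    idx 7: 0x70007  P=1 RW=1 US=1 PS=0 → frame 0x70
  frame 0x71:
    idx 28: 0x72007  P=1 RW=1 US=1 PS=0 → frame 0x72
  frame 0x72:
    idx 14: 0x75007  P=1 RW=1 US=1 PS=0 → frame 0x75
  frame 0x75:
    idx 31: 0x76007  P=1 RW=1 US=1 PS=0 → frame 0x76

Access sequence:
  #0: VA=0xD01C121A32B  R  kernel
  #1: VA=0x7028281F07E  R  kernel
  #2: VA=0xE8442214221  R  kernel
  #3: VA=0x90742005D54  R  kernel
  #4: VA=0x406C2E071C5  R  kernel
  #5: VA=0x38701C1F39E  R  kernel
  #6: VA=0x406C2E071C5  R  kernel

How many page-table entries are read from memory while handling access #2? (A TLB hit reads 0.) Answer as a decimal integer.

Per-access translation:
#0 VA=0xD01C121A32B (r,kernel):
  L0: frame=0x3A idx=26 entry=0x3D007 [P=1 RW=1 US=1 PS=0]
  L1: frame=0x3D idx=7 entry=0x41007 [P=1 RW=1 US=1 PS=0]
  L2: frame=0x41 idx=9 entry=0x44007 [P=1 RW=1 US=1 PS=0]
  L3: frame=0x44 idx=26 entry=0x48007 [P=1 RW=1 US=1 PS=0]
  ✓ 0x4832B  — 4 lookups
#1 VA=0x7028281F07E (r,kernel):
  L0: frame=0x3A idx=14 entry=0x4C007 [P=1 RW=1 US=1 PS=0]
  L1: frame=0x4C idx=10 entry=0x4E007 [P=1 RW=1 US=1 PS=0]
  L2: frame=0x4E idx=20 entry=0x50007 [P=1 RW=1 US=1 PS=0]
  L3: frame=0x50 idx=31 entry=0x51007 [P=1 RW=1 US=1 PS=0]
  ✓ 0x5107E  — 4 lookups
#2 VA=0xE8442214221 (r,kernel):
  L0: frame=0x3A idx=29 entry=0x55007 [P=1 RW=1 US=1 PS=0]
  L1: frame=0x55 idx=17 entry=0x58007 [P=1 RW=1 US=1 PS=0]
  L2: frame=0x58 idx=17 entry=0x5B007 [P=1 RW=1 US=1 PS=0]
  L3: frame=0x5B idx=20 entry=0x74006 [P=0 RW=1 US=1 PS=0]
  → PAGE_NOT_PRESENT  (4 entries read)
#3 VA=0x90742005D54 (r,kernel):
  L0: frame=0x3A idx=18 entry=0x5E007 [P=1 RW=1 US=1 PS=0]
  L1: frame=0x5E idx=29 entry=0x5F007 [P=1 RW=1 US=1 PS=0]
  L2: frame=0x5F idx=16 entry=0x63007 [P=1 RW=1 US=1 PS=0]
  L3: frame=0x63 idx=5 entry=0x64007 [P=1 RW=1 US=1 PS=0]
  ✓ 0x64D54  — 4 lookups
#4 VA=0x406C2E071C5 (r,kernel):
  L0: frame=0x3A idx=8 entry=0x68007 [P=1 RW=1 US=1 PS=0]
  L1: frame=0x68 idx=27 entry=0x6A007 [P=1 RW=1 US=1 PS=0]
  L2: frame=0x6A idx=23 entry=0x6C007 [P=1 RW=1 US=1 PS=0]
  L3: frame=0x6C idx=7 entry=0x70007 [P=1 RW=1 US=1 PS=0]
  ✓ 0x701C5  — 4 lookups
#5 VA=0x38701C1F39E (r,kernel):
  L0: frame=0x3A idx=7 entry=0x71007 [P=1 RW=1 US=1 PS=0]
  L1: frame=0x71 idx=28 entry=0x72007 [P=1 RW=1 US=1 PS=0]
  L2: frame=0x72 idx=14 entry=0x75007 [P=1 RW=1 US=1 PS=0]
  L3: frame=0x75 idx=31 entry=0x76007 [P=1 RW=1 US=1 PS=0]
  ✓ 0x7639E  — 4 lookups
#6 VA=0x406C2E071C5 (r,kernel):
  TLB hit vpn=0x406C2E07 → PA=0x701C5

Entries read for #2: 4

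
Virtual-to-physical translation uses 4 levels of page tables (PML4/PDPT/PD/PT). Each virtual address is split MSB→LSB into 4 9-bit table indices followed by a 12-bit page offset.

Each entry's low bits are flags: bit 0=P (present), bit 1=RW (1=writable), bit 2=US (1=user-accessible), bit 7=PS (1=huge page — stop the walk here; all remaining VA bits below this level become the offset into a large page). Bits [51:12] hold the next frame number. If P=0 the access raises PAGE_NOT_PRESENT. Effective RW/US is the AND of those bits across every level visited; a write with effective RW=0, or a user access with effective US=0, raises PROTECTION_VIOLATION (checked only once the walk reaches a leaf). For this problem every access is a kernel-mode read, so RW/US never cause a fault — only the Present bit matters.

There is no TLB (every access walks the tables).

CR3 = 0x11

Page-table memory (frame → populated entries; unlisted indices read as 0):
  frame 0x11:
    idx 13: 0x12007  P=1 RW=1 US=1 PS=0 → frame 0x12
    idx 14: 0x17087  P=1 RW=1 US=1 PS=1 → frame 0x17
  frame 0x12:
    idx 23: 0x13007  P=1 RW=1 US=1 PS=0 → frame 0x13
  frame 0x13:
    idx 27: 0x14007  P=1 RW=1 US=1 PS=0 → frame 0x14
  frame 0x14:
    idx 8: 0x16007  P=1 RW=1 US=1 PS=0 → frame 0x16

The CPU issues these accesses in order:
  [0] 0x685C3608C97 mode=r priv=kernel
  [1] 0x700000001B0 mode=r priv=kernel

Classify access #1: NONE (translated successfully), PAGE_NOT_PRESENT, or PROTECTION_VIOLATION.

Walk each access:
#0 VA=0x685C3608C97 (r,kernel):
  L0 @0x11[13] → 0x12007  P=1,RW=1,US=1,PS=0
  L1 @0x12[23] → 0x13007  P=1,RW=1,US=1,PS=0
  L2 @0x13[27] → 0x14007  P=1,RW=1,US=1,PS=0
  L3 @0x14[8] → 0x16007  P=1,RW=1,US=1,PS=0
  → PA=0x16C97  (4 entries read)
#1 VA=0x700000001B0 (r,kernel):
  L0 @0x11[14] → 0x17087  P=1,RW=1,US=1,PS=1
  → PA=0x171B0 (huge @L0)  (1 entries read)

Access #1 fault: NONE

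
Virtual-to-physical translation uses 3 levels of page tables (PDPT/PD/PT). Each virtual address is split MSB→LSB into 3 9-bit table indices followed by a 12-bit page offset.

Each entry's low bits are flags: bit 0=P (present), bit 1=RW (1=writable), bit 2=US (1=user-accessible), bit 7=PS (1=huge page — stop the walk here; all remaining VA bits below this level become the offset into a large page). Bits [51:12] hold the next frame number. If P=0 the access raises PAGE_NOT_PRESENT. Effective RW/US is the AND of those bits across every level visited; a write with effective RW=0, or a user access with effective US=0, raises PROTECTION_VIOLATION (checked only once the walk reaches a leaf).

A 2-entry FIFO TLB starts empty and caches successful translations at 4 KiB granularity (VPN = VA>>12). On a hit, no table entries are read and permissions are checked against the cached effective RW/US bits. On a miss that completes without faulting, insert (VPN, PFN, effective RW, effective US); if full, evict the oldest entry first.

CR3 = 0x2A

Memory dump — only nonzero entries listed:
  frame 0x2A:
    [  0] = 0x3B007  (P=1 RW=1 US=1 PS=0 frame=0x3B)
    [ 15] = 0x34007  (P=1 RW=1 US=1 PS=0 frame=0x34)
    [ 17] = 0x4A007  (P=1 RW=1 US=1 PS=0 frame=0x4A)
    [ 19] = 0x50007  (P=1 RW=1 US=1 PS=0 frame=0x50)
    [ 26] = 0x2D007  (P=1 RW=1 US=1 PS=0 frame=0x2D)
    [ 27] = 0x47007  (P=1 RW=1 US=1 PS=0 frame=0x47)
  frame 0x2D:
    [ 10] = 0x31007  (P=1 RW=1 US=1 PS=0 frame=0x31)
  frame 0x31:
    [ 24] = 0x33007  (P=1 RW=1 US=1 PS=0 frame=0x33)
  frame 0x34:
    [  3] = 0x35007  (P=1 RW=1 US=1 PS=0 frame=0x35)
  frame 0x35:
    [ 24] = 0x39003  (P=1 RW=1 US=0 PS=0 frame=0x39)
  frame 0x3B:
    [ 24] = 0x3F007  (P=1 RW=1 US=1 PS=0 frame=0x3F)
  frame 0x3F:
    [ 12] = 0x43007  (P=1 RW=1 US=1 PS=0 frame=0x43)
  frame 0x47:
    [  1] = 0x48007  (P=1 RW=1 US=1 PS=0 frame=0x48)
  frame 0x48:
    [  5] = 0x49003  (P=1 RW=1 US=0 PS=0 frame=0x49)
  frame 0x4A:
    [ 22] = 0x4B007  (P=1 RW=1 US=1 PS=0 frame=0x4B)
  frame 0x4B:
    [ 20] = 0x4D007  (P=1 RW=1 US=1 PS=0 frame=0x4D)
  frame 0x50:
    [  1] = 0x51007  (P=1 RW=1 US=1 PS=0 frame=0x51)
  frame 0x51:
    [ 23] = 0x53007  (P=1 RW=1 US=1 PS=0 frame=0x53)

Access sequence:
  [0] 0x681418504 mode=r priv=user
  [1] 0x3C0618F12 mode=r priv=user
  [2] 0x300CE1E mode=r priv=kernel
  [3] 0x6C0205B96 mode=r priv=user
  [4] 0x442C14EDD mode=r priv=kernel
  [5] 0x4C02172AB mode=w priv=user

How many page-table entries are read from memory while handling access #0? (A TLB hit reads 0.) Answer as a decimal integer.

Per-access translation:
#0 VA=0x681418504 (r,user):
  lvl0: tbl 0x2A, slot 26 ⇒ 0x2D007 (P1/RW1/US1/PS0)
  lvl1: tbl 0x2D, slot 10 ⇒ 0x31007 (P1/RW1/US1/PS0)
  lvl2: tbl 0x31, slot 24 ⇒ 0x33007 (P1/RW1/US1/PS0)
  ✓ 0x33504  — 3 lookups
#1 VA=0x3C0618F12 (r,user):
  lvl0: tbl 0x2A, slot 15 ⇒ 0x34007 (P1/RW1/US1/PS0)
  lvl1: tbl 0x34, slot 3 ⇒ 0x35007 (P1/RW1/US1/PS0)
  lvl2: tbl 0x35, slot 24 ⇒ 0x39003 (P1/RW1/US0/PS0)
  ✗ PROTECTION_VIOLATION  [3 reads]
#2 VA=0x300CE1E (r,kernel):
  lvl0: tbl 0x2A, slot 0 ⇒ 0x3B007 (P1/RW1/US1/PS0)
  lvl1: tbl 0x3B, slot 24 ⇒ 0x3F007 (P1/RW1/US1/PS0)
  lvl2: tbl 0x3F, slot 12 ⇒ 0x43007 (P1/RW1/US1/PS0)
  ✓ 0x43E1E  — 3 lookups
#3 VA=0x6C0205B96 (r,user):
  lvl0: tbl 0x2A, slot 27 ⇒ 0x47007 (P1/RW1/US1/PS0)
  lvl1: tbl 0x47, slot 1 ⇒ 0x48007 (P1/RW1/US1/PS0)
  lvl2: tbl 0x48, slot 5 ⇒ 0x49003 (P1/RW1/US0/PS0)
  ✗ PROTECTION_VIOLATION  [3 reads]
#4 VA=0x442C14EDD (r,kernel):
  lvl0: tbl 0x2A, slot 17 ⇒ 0x4A007 (P1/RW1/US1/PS0)
  lvl1: tbl 0x4A, slot 22 ⇒ 0x4B007 (P1/RW1/US1/PS0)
  lvl2: tbl 0x4B, slot 20 ⇒ 0x4D007 (P1/RW1/US1/PS0)
  ✓ 0x4DEDD  — 3 lookups
#5 VA=0x4C02172AB (w,user):
  lvl0: tbl 0x2A, slot 19 ⇒ 0x50007 (P1/RW1/US1/PS0)
  lvl1: tbl 0x50, slot 1 ⇒ 0x51007 (P1/RW1/US1/PS0)
  lvl2: tbl 0x51, slot 23 ⇒ 0x53007 (P1/RW1/US1/PS0)
  ✓ 0x532AB  — 3 lookups

Entries read for #0: 3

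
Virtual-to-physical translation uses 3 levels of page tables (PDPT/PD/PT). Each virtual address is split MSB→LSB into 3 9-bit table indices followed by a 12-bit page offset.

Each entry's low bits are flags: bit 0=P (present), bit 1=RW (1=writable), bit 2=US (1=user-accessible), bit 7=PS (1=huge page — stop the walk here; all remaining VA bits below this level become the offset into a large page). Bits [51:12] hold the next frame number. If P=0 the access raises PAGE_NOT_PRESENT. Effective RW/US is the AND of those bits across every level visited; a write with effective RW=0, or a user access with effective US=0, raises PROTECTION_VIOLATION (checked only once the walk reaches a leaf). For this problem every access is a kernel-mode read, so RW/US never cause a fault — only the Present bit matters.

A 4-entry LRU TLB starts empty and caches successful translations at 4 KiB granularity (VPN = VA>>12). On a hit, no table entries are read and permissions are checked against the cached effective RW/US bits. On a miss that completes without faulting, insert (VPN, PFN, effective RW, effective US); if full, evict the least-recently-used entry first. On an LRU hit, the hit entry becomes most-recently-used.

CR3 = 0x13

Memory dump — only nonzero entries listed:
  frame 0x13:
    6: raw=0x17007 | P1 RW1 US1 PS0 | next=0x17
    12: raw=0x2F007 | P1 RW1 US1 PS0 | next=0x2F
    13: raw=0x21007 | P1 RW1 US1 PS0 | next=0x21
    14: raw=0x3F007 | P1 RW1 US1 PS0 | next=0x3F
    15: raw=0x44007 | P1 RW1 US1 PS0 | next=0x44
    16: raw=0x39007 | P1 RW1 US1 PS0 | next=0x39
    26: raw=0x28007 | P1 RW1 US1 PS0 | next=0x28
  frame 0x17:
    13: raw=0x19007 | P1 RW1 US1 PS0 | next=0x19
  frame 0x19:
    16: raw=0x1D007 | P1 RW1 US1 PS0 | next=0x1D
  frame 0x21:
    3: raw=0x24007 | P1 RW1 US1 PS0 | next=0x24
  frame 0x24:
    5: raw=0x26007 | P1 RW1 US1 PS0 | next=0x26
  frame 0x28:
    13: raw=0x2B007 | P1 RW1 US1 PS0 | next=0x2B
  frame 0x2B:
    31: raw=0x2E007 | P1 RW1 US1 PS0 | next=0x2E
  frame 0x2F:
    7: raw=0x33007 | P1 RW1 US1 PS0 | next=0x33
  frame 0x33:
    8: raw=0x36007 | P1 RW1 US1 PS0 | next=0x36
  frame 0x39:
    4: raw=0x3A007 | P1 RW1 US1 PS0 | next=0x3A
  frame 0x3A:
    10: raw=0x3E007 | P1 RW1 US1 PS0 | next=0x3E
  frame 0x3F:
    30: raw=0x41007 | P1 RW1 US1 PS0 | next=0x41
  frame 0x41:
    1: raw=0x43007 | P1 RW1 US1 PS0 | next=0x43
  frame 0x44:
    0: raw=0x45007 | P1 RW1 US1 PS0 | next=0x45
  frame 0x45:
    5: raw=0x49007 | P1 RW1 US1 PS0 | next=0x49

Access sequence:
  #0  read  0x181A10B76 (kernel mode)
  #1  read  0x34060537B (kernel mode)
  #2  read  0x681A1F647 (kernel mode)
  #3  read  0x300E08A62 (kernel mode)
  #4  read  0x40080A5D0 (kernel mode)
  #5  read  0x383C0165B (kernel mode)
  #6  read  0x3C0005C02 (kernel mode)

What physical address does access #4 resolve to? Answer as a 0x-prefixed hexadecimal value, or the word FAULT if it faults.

Walk each access:
#0 VA=0x181A10B76 (r,kernel):
  L0: frame=0x13 idx=6 entry=0x17007 [P=1 RW=1 US=1 PS=0]
  L1: frame=0x17 idx=13 entry=0x19007 [P=1 RW=1 US=1 PS=0]
  L2: frame=0x19 idx=16 entry=0x1D007 [P=1 RW=1 US=1 PS=0]
  ✓ 0x1DB76  — 3 lookups
#1 VA=0x34060537B (r,kernel):
  L0: frame=0x13 idx=13 entry=0x21007 [P=1 RW=1 US=1 PS=0]
  L1: frame=0x21 idx=3 entry=0x24007 [P=1 RW=1 US=1 PS=0]
  L2: frame=0x24 idx=5 entry=0x26007 [P=1 RW=1 US=1 PS=0]
  ✓ 0x2637B  — 3 lookups
#2 VA=0x681A1F647 (r,kernel):
  L0: frame=0x13 idx=26 entry=0x28007 [P=1 RW=1 US=1 PS=0]
  L1: frame=0x28 idx=13 entry=0x2B007 [P=1 RW=1 US=1 PS=0]
  L2: frame=0x2B idx=31 entry=0x2E007 [P=1 RW=1 US=1 PS=0]
  ✓ 0x2E647  — 3 lookups
#3 VA=0x300E08A62 (r,kernel):
  L0: frame=0x13 idx=12 entry=0x2F007 [P=1 RW=1 US=1 PS=0]
  L1: frame=0x2F idx=7 entry=0x33007 [P=1 RW=1 US=1 PS=0]
  L2: frame=0x33 idx=8 entry=0x36007 [P=1 RW=1 US=1 PS=0]
  ✓ 0x36A62  — 3 lookups
#4 VA=0x40080A5D0 (r,kernel):
  L0: frame=0x13 idx=16 entry=0x39007 [P=1 RW=1 US=1 PS=0]
  L1: frame=0x39 idx=4 entry=0x3A007 [P=1 RW=1 US=1 PS=0]
  L2: frame=0x3A idx=10 entry=0x3E007 [P=1 RW=1 US=1 PS=0]
  ✓ 0x3E5D0  — 3 lookups
#5 VA=0x383C0165B (r,kernel):
  L0: frame=0x13 idx=14 entry=0x3F007 [P=1 RW=1 US=1 PS=0]
  L1: frame=0x3F idx=30 entry=0x41007 [P=1 RW=1 US=1 PS=0]
  L2: frame=0x41 idx=1 entry=0x43007 [P=1 RW=1 US=1 PS=0]
  ✓ 0x4365B  — 3 lookups
#6 VA=0x3C0005C02 (r,kernel):
  L0: frame=0x13 idx=15 entry=0x44007 [P=1 RW=1 US=1 PS=0]
  L1: frame=0x44 idx=0 entry=0x45007 [P=1 RW=1 US=1 PS=0]
  L2: frame=0x45 idx=5 entry=0x49007 [P=1 RW=1 US=1 PS=0]
  ✓ 0x49C02  — 3 lookups

Access #4 PA: 0x3E5D0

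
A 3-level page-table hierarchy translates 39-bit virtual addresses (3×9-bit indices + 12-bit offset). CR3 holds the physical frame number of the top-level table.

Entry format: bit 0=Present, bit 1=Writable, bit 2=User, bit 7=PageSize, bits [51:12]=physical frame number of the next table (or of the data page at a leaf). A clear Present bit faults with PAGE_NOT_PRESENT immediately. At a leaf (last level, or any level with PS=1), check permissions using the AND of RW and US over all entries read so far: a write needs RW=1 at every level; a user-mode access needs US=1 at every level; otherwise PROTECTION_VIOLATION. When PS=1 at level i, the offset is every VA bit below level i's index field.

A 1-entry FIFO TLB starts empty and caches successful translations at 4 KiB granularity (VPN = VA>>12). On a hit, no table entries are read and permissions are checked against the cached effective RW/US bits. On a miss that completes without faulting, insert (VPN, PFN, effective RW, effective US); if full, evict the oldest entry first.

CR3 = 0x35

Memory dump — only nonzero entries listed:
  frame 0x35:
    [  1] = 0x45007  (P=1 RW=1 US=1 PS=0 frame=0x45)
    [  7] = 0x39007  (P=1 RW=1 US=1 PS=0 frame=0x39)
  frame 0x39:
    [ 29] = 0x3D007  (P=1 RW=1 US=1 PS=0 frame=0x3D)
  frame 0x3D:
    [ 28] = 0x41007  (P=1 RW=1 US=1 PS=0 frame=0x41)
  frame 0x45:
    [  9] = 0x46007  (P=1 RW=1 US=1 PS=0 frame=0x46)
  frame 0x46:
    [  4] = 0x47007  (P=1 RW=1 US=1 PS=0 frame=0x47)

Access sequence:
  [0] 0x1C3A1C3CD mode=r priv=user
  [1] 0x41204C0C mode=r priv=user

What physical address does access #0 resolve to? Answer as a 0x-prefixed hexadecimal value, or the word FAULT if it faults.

Per-access translation:
#0 VA=0x1C3A1C3CD (r,user):
  L0 @0x35[7] → 0x39007  P=1,RW=1,US=1,PS=0
  L1 @0x39[29] → 0x3D007  P=1,RW=1,US=1,PS=0
  L2 @0x3D[28] → 0x41007  P=1,RW=1,US=1,PS=0
  ✓ 0x413CD  — 3 lookups
#1 VA=0x41204C0C (r,user):
  L0 @0x35[1] → 0x45007  P=1,RW=1,US=1,PS=0
  L1 @0x45[9] → 0x46007  P=1,RW=1,US=1,PS=0
  L2 @0x46[4] → 0x47007  P=1,RW=1,US=1,PS=0
  ✓ 0x47C0C  — 3 lookups

Access #0 PA: 0x413CD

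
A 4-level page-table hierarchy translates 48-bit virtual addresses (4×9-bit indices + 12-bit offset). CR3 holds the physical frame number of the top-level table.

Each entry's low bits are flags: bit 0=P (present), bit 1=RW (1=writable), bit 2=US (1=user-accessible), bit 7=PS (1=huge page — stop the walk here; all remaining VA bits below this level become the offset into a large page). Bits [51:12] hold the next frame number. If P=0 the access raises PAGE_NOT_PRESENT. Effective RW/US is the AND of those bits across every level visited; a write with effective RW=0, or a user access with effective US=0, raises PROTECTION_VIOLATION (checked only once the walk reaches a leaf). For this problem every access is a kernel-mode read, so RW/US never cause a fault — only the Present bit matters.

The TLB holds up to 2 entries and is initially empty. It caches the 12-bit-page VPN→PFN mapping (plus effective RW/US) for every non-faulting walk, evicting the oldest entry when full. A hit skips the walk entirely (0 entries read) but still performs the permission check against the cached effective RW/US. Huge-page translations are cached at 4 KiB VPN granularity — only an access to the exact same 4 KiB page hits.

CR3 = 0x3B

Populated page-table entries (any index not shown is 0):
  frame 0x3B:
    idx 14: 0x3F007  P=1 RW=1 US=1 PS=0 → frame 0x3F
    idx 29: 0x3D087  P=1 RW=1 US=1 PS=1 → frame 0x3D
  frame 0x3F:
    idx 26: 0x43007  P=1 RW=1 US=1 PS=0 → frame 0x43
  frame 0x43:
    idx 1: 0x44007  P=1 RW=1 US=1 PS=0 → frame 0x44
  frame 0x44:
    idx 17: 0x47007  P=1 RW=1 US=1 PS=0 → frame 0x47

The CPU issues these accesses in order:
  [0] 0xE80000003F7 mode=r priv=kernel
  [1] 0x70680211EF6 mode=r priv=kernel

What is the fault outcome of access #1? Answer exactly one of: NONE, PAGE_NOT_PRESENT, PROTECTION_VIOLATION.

Per-access translation:
#0 VA=0xE80000003F7 (r,kernel):
  lvl0: tbl 0x3B, slot 29 ⇒ 0x3D087 (P1/RW1/US1/PS1)
  ⇒ phys 0x3D3F7 (huge @L0)  [1 reads]
#1 VA=0x70680211EF6 (r,kernel):
  lvl0: tbl 0x3B, slot 14 ⇒ 0x3F007 (P1/RW1/US1/PS0)
  lvl1: tbl 0x3F, slot 26 ⇒ 0x43007 (P1/RW1/US1/PS0)
  lvl2: tbl 0x43, slot 1 ⇒ 0x44007 (P1/RW1/US1/PS0)
  lvl3: tbl 0x44, slot 17 ⇒ 0x47007 (P1/RW1/US1/PS0)
  ⇒ phys 0x47EF6  [4 reads]

Access #1 fault: NONE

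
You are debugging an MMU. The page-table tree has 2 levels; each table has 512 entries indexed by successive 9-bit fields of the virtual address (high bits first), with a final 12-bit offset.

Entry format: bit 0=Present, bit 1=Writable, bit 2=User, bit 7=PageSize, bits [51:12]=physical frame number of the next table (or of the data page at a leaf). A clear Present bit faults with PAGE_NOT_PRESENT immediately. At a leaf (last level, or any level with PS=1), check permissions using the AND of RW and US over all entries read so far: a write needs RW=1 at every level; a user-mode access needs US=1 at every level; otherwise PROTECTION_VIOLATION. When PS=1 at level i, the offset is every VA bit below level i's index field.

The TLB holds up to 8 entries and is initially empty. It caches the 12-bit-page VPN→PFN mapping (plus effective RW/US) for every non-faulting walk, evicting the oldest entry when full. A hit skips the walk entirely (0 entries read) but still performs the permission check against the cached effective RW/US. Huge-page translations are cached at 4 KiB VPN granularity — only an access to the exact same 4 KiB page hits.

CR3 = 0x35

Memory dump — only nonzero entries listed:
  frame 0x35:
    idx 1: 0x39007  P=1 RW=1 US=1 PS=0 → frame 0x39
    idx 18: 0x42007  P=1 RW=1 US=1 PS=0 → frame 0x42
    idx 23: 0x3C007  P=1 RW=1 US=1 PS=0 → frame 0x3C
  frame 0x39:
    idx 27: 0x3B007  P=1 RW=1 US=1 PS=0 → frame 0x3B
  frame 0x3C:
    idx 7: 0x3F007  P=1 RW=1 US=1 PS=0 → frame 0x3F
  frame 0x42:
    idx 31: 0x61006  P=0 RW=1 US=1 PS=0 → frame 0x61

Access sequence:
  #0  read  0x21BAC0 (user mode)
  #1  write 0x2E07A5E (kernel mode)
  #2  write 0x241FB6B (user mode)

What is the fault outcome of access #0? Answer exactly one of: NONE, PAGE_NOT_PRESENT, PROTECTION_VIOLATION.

Walk each access:
#0 VA=0x21BAC0 (r,user):
  [0] read 0x35 idx=1: raw=0x39007 flags P=1 W=1 U=1 S=0
  [1] read 0x39 idx=27: raw=0x3B007 flags P=1 W=1 U=1 S=0
  ✓ 0x3BAC0  — 2 lookups
#1 VA=0x2E07A5E (w,kernel):
  [0] read 0x35 idx=23: raw=0x3C007 flags P=1 W=1 U=1 S=0
  [1] read 0x3C idx=7: raw=0x3F007 flags P=1 W=1 U=1 S=0
  ✓ 0x3FA5E  — 2 lookups
#2 VA=0x241FB6B (w,user):
  [0] read 0x35 idx=18: raw=0x42007 flags P=1 W=1 U=1 S=0
  [1] read 0x42 idx=31: raw=0x61006 flags P=0 W=1 U=1 S=0
  ✗ PAGE_NOT_PRESENT  [2 reads]

Access #0 fault: NONE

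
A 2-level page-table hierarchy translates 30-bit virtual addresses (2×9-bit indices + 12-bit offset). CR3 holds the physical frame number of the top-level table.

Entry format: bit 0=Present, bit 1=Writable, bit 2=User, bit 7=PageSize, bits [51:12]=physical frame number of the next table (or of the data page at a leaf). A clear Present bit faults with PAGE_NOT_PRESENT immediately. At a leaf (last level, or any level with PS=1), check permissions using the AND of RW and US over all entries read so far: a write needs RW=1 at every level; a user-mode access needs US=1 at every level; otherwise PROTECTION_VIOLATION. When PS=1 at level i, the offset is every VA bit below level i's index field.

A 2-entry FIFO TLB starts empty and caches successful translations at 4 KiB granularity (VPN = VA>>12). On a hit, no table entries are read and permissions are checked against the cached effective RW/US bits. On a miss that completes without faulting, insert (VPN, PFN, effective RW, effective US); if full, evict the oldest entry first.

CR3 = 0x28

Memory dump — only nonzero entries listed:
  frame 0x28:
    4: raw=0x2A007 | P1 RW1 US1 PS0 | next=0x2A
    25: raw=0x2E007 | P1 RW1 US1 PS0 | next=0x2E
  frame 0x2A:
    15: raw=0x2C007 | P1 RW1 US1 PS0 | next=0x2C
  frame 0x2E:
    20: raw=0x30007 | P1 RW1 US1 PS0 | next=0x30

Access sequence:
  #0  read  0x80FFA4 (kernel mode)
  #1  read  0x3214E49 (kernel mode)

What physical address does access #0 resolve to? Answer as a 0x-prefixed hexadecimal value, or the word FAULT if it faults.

Walk each access:
#0 VA=0x80FFA4 (r,kernel):
  L0 @0x28[4] → 0x2A007  P=1,RW=1,US=1,PS=0
  L1 @0x2A[15] → 0x2C007  P=1,RW=1,US=1,PS=0
  ✓ 0x2CFA4  — 2 lookups
#1 VA=0x3214E49 (r,kernel):
  L0 @0x28[25] → 0x2E007  P=1,RW=1,US=1,PS=0
  L1 @0x2E[20] → 0x30007  P=1,RW=1,US=1,PS=0
  ✓ 0x30E49  — 2 lookups

Access #0 PA: 0x2CFA4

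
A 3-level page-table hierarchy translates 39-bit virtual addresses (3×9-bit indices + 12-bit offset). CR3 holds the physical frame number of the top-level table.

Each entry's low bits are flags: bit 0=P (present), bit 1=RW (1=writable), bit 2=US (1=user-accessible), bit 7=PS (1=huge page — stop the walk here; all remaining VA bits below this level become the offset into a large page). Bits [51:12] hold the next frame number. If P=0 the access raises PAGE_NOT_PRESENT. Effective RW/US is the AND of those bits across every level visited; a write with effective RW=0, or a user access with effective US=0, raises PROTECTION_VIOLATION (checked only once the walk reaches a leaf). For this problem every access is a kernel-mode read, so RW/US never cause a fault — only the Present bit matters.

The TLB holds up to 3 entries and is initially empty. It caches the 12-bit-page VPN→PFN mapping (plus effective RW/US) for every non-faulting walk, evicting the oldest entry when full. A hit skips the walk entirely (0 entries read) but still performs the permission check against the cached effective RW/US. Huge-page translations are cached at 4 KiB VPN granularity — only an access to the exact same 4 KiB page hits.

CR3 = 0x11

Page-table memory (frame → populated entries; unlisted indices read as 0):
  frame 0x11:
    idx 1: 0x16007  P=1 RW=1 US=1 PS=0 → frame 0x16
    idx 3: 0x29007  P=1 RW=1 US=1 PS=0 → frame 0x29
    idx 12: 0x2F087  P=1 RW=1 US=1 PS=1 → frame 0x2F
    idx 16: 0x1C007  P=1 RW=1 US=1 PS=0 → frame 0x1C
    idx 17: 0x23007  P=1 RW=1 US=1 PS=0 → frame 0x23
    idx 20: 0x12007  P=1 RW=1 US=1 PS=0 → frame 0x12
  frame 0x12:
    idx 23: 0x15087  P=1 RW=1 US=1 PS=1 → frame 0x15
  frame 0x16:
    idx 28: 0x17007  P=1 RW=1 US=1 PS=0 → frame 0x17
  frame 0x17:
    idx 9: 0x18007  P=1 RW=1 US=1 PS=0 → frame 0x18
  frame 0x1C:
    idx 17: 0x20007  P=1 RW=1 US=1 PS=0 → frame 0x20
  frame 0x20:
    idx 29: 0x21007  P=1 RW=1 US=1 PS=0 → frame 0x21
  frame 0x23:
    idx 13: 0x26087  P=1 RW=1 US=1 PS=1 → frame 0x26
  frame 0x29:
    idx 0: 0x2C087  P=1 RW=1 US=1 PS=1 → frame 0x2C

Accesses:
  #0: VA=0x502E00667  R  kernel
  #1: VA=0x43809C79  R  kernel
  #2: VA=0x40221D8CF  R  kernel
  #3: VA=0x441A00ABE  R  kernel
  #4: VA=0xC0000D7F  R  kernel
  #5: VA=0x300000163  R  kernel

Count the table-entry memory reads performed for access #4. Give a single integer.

Walk each access:
#0 VA=0x502E00667 (r,kernel):
  [0] read 0x11 idx=20: raw=0x12007 flags P=1 W=1 U=1 S=0
  [1] read 0x12 idx=23: raw=0x15087 flags P=1 W=1 U=1 S=1
  ⇒ phys 0x15667 (huge @L1)  [2 reads]
#1 VA=0x43809C79 (r,kernel):
  [0] read 0x11 idx=1: raw=0x16007 flags P=1 W=1 U=1 S=0
  [1] read 0x16 idx=28: raw=0x17007 flags P=1 W=1 U=1 S=0
  [2] read 0x17 idx=9: raw=0x18007 flags P=1 W=1 U=1 S=0
  ⇒ phys 0x18C79  [3 reads]
#2 VA=0x40221D8CF (r,kernel):
  [0] read 0x11 idx=16: raw=0x1C007 flags P=1 W=1 U=1 S=0
  [1] read 0x1C idx=17: raw=0x20007 flags P=1 W=1 U=1 S=0
  [2] read 0x20 idx=29: raw=0x21007 flags P=1 W=1 U=1 S=0
  ⇒ phys 0x218CF  [3 reads]
#3 VA=0x441A00ABE (r,kernel):
  [0] read 0x11 idx=17: raw=0x23007 flags P=1 W=1 U=1 S=0
  [1] read 0x23 idx=13: raw=0x26087 flags P=1 W=1 U=1 S=1
  ⇒ phys 0x26ABE (huge @L1)  [2 reads]
#4 VA=0xC0000D7F (r,kernel):
  [0] read 0x11 idx=3: raw=0x29007 flags P=1 W=1 U=1 S=0
  [1] read 0x29 idx=0: raw=0x2C087 flags P=1 W=1 U=1 S=1
  ⇒ phys 0x2CD7F (huge @L1)  [2 reads]
#5 VA=0x300000163 (r,kernel):
  [0] read 0x11 idx=12: raw=0x2F087 flags P=1 W=1 U=1 S=1
  ⇒ phys 0x2F163 (huge @L0)  [1 reads]

Entries read for #4: 2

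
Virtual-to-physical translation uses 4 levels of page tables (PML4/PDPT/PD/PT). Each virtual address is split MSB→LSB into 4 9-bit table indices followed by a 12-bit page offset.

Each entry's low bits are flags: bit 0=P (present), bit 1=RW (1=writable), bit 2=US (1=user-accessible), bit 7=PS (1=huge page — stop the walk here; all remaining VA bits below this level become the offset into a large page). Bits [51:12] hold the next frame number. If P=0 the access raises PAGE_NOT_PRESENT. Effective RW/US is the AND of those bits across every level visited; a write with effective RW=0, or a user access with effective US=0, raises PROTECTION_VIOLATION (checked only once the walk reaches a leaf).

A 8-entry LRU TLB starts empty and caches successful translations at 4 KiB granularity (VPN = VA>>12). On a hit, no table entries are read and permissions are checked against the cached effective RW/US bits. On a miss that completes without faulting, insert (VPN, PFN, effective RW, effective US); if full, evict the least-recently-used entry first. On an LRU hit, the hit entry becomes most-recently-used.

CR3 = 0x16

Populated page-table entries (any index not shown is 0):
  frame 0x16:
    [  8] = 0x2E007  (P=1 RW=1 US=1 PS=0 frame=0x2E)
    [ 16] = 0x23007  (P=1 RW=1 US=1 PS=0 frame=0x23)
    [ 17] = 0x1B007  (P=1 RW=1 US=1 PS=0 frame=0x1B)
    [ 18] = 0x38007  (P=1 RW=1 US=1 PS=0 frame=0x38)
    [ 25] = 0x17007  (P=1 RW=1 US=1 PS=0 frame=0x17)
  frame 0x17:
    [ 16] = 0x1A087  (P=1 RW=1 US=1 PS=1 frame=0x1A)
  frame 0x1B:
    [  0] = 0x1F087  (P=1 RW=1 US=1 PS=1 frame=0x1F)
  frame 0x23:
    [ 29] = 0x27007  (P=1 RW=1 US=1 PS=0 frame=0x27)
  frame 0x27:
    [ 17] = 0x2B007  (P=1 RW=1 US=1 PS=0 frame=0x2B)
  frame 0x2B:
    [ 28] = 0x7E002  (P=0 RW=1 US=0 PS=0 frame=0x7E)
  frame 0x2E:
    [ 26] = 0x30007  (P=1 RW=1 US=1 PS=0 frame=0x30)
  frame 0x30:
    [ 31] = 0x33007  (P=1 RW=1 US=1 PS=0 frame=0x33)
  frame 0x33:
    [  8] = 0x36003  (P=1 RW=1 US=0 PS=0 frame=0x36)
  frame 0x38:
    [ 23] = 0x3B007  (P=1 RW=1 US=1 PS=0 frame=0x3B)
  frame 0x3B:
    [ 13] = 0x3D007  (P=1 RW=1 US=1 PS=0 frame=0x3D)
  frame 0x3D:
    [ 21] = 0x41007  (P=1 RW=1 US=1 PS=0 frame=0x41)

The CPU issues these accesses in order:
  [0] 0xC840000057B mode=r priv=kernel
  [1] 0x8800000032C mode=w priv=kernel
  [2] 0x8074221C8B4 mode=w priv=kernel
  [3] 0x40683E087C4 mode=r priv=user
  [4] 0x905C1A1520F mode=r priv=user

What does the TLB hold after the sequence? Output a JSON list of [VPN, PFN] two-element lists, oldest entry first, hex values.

Per-access translation:
#0 VA=0xC840000057B (r,kernel):
  lvl0: tbl 0x16, slot 25 ⇒ 0x17007 (P1/RW1/US1/PS0)
  lvl1: tbl 0x17, slot 16 ⇒ 0x1A087 (P1/RW1/US1/PS1)
  ⇒ phys 0x1A57B (huge @L1)  [2 reads]
#1 VA=0x8800000032C (w,kernel):
  lvl0: tbl 0x16, slot 17 ⇒ 0x1B007 (P1/RW1/US1/PS0)
  lvl1: tbl 0x1B, slot 0 ⇒ 0x1F087 (P1/RW1/US1/PS1)
  ⇒ phys 0x1F32C (huge @L1)  [2 reads]
#2 VA=0x8074221C8B4 (w,kernel):
  lvl0: tbl 0x16, slot 16 ⇒ 0x23007 (P1/RW1/US1/PS0)
  lvl1: tbl 0x23, slot 29 ⇒ 0x27007 (P1/RW1/US1/PS0)
  lvl2: tbl 0x27, slot 17 ⇒ 0x2B007 (P1/RW1/US1/PS0)
  lvl3: tbl 0x2B, slot 28 ⇒ 0x7E002 (P0/RW1/US0/PS0)
  → PAGE_NOT_PRESENT  (4 entries read)
#3 VA=0x40683E087C4 (r,user):
  lvl0: tbl 0x16, slot 8 ⇒ 0x2E007 (P1/RW1/US1/PS0)
  lvl1: tbl 0x2E, slot 26 ⇒ 0x30007 (P1/RW1/US1/PS0)
  lvl2: tbl 0x30, slot 31 ⇒ 0x33007 (P1/RW1/US1/PS0)
  lvl3: tbl 0x33, slot 8 ⇒ 0x36003 (P1/RW1/US0/PS0)
  → PROTECTION_VIOLATION  (4 entries read)
#4 VA=0x905C1A1520F (r,user):
  lvl0: tbl 0x16, slot 18 ⇒ 0x38007 (P1/RW1/US1/PS0)
  lvl1: tbl 0x38, slot 23 ⇒ 0x3B007 (P1/RW1/US1/PS0)
  lvl2: tbl 0x3B, slot 13 ⇒ 0x3D007 (P1/RW1/US1/PS0)
  lvl3: tbl 0x3D, slot 21 ⇒ 0x41007 (P1/RW1/US1/PS0)
  ⇒ phys 0x4120F  [4 reads]

TLB: [["0xC8400000", "0x1A"], ["0x88000000", "0x1F"], ["0x905C1A15", "0x41"]]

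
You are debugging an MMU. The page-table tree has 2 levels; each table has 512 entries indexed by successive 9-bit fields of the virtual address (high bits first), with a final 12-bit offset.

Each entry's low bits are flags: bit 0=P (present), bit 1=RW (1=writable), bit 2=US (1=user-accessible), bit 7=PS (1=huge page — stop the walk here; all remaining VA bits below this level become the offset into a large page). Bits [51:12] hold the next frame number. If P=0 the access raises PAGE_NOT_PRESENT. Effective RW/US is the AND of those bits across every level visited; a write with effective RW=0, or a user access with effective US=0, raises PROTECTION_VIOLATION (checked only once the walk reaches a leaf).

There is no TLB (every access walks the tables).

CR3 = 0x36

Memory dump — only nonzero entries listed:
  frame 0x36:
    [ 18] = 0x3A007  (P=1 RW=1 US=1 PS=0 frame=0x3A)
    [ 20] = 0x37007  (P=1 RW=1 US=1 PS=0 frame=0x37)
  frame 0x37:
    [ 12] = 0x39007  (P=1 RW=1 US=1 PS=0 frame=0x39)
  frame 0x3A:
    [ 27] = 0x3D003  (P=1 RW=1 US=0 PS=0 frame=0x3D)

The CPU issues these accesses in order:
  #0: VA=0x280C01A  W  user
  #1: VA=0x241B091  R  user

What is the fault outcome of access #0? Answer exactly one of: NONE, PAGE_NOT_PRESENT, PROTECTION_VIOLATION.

Walk each access:
#0 VA=0x280C01A (w,user):
  L0 @0x36[20] → 0x37007  P=1,RW=1,US=1,PS=0
  L1 @0x37[12] → 0x39007  P=1,RW=1,US=1,PS=0
  ✓ 0x3901A  — 2 lookups
#1 VA=0x241B091 (r,user):
  L0 @0x36[18] → 0x3A007  P=1,RW=1,US=1,PS=0
  L1 @0x3A[27] → 0x3D003  P=1,RW=1,US=0,PS=0
  → PROTECTION_VIOLATION  (2 entries read)

Access #0 fault: NONE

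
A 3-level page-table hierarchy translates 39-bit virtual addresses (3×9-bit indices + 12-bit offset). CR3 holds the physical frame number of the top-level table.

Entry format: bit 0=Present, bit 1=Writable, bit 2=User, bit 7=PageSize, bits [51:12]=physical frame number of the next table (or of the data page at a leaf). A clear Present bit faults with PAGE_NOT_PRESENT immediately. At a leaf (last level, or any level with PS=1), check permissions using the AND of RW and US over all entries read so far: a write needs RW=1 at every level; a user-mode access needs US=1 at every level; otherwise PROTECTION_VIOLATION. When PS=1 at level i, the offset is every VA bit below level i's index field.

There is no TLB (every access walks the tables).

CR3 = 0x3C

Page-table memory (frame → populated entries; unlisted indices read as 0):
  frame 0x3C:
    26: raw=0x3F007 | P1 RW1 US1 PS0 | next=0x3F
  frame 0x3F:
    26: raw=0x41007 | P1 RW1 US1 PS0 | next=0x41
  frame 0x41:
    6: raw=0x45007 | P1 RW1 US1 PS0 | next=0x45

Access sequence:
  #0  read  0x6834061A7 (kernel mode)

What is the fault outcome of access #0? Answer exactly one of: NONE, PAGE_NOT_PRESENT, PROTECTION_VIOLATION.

Per-access translation:
#0 VA=0x6834061A7 (r,kernel):
  L0 @0x3C[26] → 0x3F007  P=1,RW=1,US=1,PS=0
  L1 @0x3F[26] → 0x41007  P=1,RW=1,US=1,PS=0
  L2 @0x41[6] → 0x45007  P=1,RW=1,US=1,PS=0
  ⇒ phys 0x451A7  [3 reads]

Access #0 fault: NONE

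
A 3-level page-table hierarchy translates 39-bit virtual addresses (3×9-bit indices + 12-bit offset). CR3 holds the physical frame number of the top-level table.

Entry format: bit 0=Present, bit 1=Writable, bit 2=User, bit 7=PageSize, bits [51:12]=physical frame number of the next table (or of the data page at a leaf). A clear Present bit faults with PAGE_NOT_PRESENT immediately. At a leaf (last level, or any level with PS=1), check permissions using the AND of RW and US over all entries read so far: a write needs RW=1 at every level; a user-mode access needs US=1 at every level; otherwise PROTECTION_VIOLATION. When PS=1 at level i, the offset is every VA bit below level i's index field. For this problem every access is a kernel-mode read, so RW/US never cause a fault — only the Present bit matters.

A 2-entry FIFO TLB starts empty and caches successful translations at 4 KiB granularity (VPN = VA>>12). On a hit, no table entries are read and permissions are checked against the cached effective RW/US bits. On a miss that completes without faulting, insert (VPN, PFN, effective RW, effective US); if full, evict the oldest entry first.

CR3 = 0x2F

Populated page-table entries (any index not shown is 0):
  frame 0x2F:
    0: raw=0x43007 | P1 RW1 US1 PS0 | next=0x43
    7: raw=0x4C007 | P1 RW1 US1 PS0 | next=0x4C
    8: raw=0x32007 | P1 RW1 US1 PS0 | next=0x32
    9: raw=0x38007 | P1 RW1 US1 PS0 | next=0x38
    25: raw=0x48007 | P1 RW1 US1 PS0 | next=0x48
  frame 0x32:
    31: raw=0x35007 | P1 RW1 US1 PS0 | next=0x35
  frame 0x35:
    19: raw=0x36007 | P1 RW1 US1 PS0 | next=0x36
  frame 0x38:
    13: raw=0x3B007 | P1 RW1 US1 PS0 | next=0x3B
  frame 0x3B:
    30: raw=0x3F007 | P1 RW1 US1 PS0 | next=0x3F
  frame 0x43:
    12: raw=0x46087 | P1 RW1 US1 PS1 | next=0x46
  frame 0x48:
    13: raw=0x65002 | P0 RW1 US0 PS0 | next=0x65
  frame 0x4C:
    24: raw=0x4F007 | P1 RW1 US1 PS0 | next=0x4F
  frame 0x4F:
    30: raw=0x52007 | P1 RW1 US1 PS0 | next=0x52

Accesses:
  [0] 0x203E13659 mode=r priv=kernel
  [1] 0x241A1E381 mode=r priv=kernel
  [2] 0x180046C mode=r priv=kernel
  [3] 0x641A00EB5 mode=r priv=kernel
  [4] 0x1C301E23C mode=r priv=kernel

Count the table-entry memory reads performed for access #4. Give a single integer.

Walk each access:
#0 VA=0x203E13659 (r,kernel):
  L0: frame=0x2F idx=8 entry=0x32007 [P=1 RW=1 US=1 PS=0]
  L1: frame=0x32 idx=31 entry=0x35007 [P=1 RW=1 US=1 PS=0]
  L2: frame=0x35 idx=19 entry=0x36007 [P=1 RW=1 US=1 PS=0]
  ⇒ phys 0x36659  [3 reads]
#1 VA=0x241A1E381 (r,kernel):
  L0: frame=0x2F idx=9 entry=0x38007 [P=1 RW=1 US=1 PS=0]
  L1: frame=0x38 idx=13 entry=0x3B007 [P=1 RW=1 US=1 PS=0]
  L2: frame=0x3B idx=30 entry=0x3F007 [P=1 RW=1 US=1 PS=0]
  ⇒ phys 0x3F381  [3 reads]
#2 VA=0x180046C (r,kernel):
  L0: frame=0x2F idx=0 entry=0x43007 [P=1 RW=1 US=1 PS=0]
  L1: frame=0x43 idx=12 entry=0x46087 [P=1 RW=1 US=1 PS=1]
  ⇒ phys 0x4646C (huge @L1)  [2 reads]
#3 VA=0x641A00EB5 (r,kernel):
  L0: frame=0x2F idx=25 entry=0x48007 [P=1 RW=1 US=1 PS=0]
  L1: frame=0x48 idx=13 entry=0x65002 [P=0 RW=1 US=0 PS=0]
  ✗ PAGE_NOT_PRESENT  [2 reads]
#4 VA=0x1C301E23C (r,kernel):
  L0: frame=0x2F idx=7 entry=0x4C007 [P=1 RW=1 US=1 PS=0]
  L1: frame=0x4C idx=24 entry=0x4F007 [P=1 RW=1 US=1 PS=0]
  L2: frame=0x4F idx=30 entry=0x52007 [P=1 RW=1 US=1 PS=0]
  ⇒ phys 0x5223C  [3 reads]

Entries read for #4: 3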